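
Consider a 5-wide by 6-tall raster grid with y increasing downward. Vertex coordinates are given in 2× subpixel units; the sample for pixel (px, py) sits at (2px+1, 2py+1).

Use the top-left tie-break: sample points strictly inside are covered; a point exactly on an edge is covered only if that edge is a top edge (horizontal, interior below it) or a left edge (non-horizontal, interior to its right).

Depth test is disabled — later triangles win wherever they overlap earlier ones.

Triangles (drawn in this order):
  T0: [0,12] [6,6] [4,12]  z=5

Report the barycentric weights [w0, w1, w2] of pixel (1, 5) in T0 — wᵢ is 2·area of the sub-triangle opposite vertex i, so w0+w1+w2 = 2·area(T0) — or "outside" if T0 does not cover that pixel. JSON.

T0:
  2·area = 24
  edge (0, 12)→(6, 6): d=(6,-6) top-left  bias=+0
  edge (6, 6)→(4, 12): d=(-2,6) right/bottom  bias=-1
  edge (4, 12)→(0, 12): d=(-4,0) right/bottom  bias=-1
    (3,1)@(7, 3): e=[-12,0,36] → .  [on edge]
    (4,1)@(9, 3): e=[0,-12,36] → .  [on edge]
    (3,2)@(7, 5): e=[0,-4,28] → .  [on edge]
    (2,3)@(5, 7): e=[0,4,20] → X  [on edge]
    (3,3)@(7, 7): e=[12,-8,20] → .
    (1,4)@(3, 9): e=[0,12,12] → X  [on edge]
    (2,4)@(5, 9): e=[12,0,12] → .  [on edge]
    (0,5)@(1, 11): e=[0,20,4] → X  [on edge]
    (2,5)@(5, 11): e=[24,-4,4] → .
  covered (4 px):
    . . . . .
    . . . . .
    . . . . .
    . . X . .
    . X . . .
    X X . . .

Answer: [8,4,12]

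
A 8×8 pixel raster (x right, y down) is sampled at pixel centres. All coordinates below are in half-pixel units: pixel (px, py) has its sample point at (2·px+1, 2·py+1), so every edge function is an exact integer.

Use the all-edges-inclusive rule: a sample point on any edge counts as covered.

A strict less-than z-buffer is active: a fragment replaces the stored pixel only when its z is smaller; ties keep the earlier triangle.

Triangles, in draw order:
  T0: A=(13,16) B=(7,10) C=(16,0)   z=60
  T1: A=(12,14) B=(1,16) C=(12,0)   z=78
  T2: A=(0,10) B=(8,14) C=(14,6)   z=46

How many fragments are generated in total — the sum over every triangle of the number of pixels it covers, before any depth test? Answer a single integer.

T0:
  2·area = 114
  edge (13, 16)→(7, 10): d=(-6,-6) inclusive
  edge (7, 10)→(16, 0): d=(9,-10) inclusive
  edge (16, 0)→(13, 16): d=(-3,16) inclusive
    (7,1)@(15, 3): e=[90,17,7] → X
    (6,2)@(13, 5): e=[66,15,33] → X
    (5,3)@(11, 7): e=[42,13,59] → X
    (7,3)@(15, 7): e=[66,53,-5] → .
    (4,4)@(9, 9): e=[18,11,85] → X
    (7,4)@(15, 9): e=[54,71,-11] → .
    (4,5)@(9, 11): e=[6,29,79] → X
    (7,5)@(15, 11): e=[42,89,-17] → .
    (4,6)@(9, 13): e=[-6,47,73] → .
    (5,6)@(11, 13): e=[6,67,41] → X
    (7,6)@(15, 13): e=[30,107,-23] → .
    (5,7)@(11, 15): e=[-6,85,35] → .
  covered (14 px):
    . . . . . . . .
    . . . . . . . X
    . . . . . . X X
    . . . . . X X .
    . . . . X X X .
    . . . . X X X .
    . . . . . X X .
    . . . . . . X .
T1:
  2·area = 154
  edge (12, 14)→(1, 16): d=(-11,2) inclusive
  edge (1, 16)→(12, 0): d=(11,-16) inclusive
  edge (12, 0)→(12, 14): d=(0,14) inclusive
    (5,1)@(11, 3): e=[123,17,14] → X
    (6,1)@(13, 3): e=[119,49,-14] → .
    (4,2)@(9, 5): e=[105,7,42] → X
    (6,2)@(13, 5): e=[97,71,-14] → .
    (4,3)@(9, 7): e=[83,29,42] → X
    (6,3)@(13, 7): e=[75,93,-14] → .
    (3,4)@(7, 9): e=[65,19,70] → X
    (6,4)@(13, 9): e=[53,115,-14] → .
    (2,5)@(5, 11): e=[47,9,98] → X
    (6,5)@(13, 11): e=[31,137,-14] → .
    (2,6)@(5, 13): e=[25,31,98] → X
    (6,6)@(13, 13): e=[9,159,-14] → .
  covered (18 px):
    . . . . . . . .
    . . . . . X . .
    . . . . X X . .
    . . . . X X . .
    . . . X X X . .
    . . X X X X . .
    . . X X X X . .
    . X X . . . . .
T2:
  2·area = 88  (B↔C swapped to make it positive)
  edge (0, 10)→(14, 6): d=(14,-4) inclusive
  edge (14, 6)→(8, 14): d=(-6,8) inclusive
  edge (8, 14)→(0, 10): d=(-8,-4) inclusive
    (5,3)@(11, 7): e=[2,18,68] → X
    (6,3)@(13, 7): e=[10,2,76] → X
    (7,3)@(15, 7): e=[18,-14,84] → .
    (2,4)@(5, 9): e=[6,54,28] → X
    (3,4)@(7, 9): e=[14,38,36] → X
    (4,4)@(9, 9): e=[22,22,44] → X
    (6,4)@(13, 9): e=[38,-10,60] → .
    (1,5)@(3, 11): e=[26,58,4] → X
    (5,5)@(11, 11): e=[58,-6,36] → .
    (1,6)@(3, 13): e=[54,46,-12] → .
    (2,6)@(5, 13): e=[62,30,-4] → .
    (3,6)@(7, 13): e=[70,14,4] → X
  covered (11 px):
    . . . . . . . .
    . . . . . . . .
    . . . . . . . .
    . . . . . X X .
    . . X X X X . .
    . X X X X . . .
    . . . X . . . .
    . . . . . . . .

Result: 43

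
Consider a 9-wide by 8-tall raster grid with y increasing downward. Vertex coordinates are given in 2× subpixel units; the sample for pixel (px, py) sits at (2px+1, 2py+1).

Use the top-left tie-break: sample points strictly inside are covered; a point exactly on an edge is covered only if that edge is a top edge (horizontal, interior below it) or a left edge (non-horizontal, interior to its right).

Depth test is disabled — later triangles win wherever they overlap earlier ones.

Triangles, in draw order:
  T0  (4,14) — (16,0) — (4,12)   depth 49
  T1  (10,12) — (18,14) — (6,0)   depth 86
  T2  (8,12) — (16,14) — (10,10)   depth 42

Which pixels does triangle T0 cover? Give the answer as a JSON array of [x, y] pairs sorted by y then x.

T0:
  2·area = 24  (B↔C swapped to make it positive)
  edge (4, 14)→(4, 12): d=(0,-2) top-left  bias=+0
  edge (4, 12)→(16, 0): d=(12,-12) top-left  bias=+0
  edge (16, 0)→(4, 14): d=(-12,14) right/bottom  bias=-1
    (7,0)@(15, 1): e=[22,0,2] → X  [on edge]
    (8,0)@(17, 1): e=[26,24,-26] → .
    (6,1)@(13, 3): e=[18,0,6] → X  [on edge]
    (7,1)@(15, 3): e=[22,24,-22] → .
    (5,2)@(11, 5): e=[14,0,10] → X  [on edge]
    (6,2)@(13, 5): e=[18,24,-18] → .
    (4,3)@(9, 7): e=[10,0,14] → X  [on edge]
    (5,3)@(11, 7): e=[14,24,-14] → .
    (3,4)@(7, 9): e=[6,0,18] → X  [on edge]
    (4,4)@(9, 9): e=[10,24,-10] → .
    (2,5)@(5, 11): e=[2,0,22] → X  [on edge]
    (3,5)@(7, 11): e=[6,24,-6] → .
    (1,6)@(3, 13): e=[-2,0,26] → .  [on edge]
    (0,7)@(1, 15): e=[-6,0,30] → .  [on edge]
  covered (6 px):
    . . . . . . . X .
    . . . . . . X . .
    . . . . . X . . .
    . . . . X . . . .
    . . . X . . . . .
    . . X . . . . . .
    . . . . . . . . .
    . . . . . . . . .
T1:
  2·area = 88  (B↔C swapped to make it positive)
  edge (10, 12)→(6, 0): d=(-4,-12) top-left  bias=+0
  edge (6, 0)→(18, 14): d=(12,14) right/bottom  bias=-1
  edge (18, 14)→(10, 12): d=(-8,-2) top-left  bias=+0
    (3,1)@(7, 3): e=[0,22,66] → X  [on edge]
    (4,1)@(9, 3): e=[24,-6,70] → .
    (3,2)@(7, 5): e=[-8,46,50] → .
    (4,2)@(9, 5): e=[16,18,54] → X
    (5,2)@(11, 5): e=[40,-10,58] → .
    (4,3)@(9, 7): e=[8,42,38] → X
    (5,3)@(11, 7): e=[32,14,42] → X
    (6,3)@(13, 7): e=[56,-14,46] → .
    (4,4)@(9, 9): e=[0,66,22] → X  [on edge]
    (6,4)@(13, 9): e=[48,10,30] → X
    (7,4)@(15, 9): e=[72,-18,34] → .
    (4,5)@(9, 11): e=[-8,90,6] → .
    (5,7)@(11, 15): e=[0,110,-22] → .  [on edge]
  covered (12 px):
    . . . . . . . . .
    . . . X . . . . .
    . . . . X . . . .
    . . . . X X . . .
    . . . . X X X . .
    . . . . . X X X .
    . . . . . . . X X
    . . . . . . . . .
T2:
  2·area = 20  (B↔C swapped to make it positive)
  edge (8, 12)→(10, 10): d=(2,-2) top-left  bias=+0
  edge (10, 10)→(16, 14): d=(6,4) right/bottom  bias=-1
  edge (16, 14)→(8, 12): d=(-8,-2) top-left  bias=+0
    (8,1)@(17, 3): e=[0,-70,90] → .  [on edge]
    (7,2)@(15, 5): e=[0,-50,70] → .  [on edge]
    (6,3)@(13, 7): e=[0,-30,50] → .  [on edge]
    (5,4)@(11, 9): e=[0,-10,30] → .  [on edge]
    (4,5)@(9, 11): e=[0,10,10] → X  [on edge]
    (5,5)@(11, 11): e=[4,2,14] → X
    (6,5)@(13, 11): e=[8,-6,18] → .
    (3,6)@(7, 13): e=[0,30,-10] → .  [on edge]
    (4,6)@(9, 13): e=[4,22,-6] → .
    (5,6)@(11, 13): e=[8,14,-2] → .
    (6,6)@(13, 13): e=[12,6,2] → X
    (7,6)@(15, 13): e=[16,-2,6] → .
    (2,7)@(5, 15): e=[0,50,-30] → .  [on edge]
  covered (3 px):
    . . . . . . . . .
    . . . . . . . . .
    . . . . . . . . .
    . . . . . . . . .
    . . . . . . . . .
    . . . . X X . . .
    . . . . . . X . .
    . . . . . . . . .

Answer: [[7,0],[6,1],[5,2],[4,3],[3,4],[2,5]]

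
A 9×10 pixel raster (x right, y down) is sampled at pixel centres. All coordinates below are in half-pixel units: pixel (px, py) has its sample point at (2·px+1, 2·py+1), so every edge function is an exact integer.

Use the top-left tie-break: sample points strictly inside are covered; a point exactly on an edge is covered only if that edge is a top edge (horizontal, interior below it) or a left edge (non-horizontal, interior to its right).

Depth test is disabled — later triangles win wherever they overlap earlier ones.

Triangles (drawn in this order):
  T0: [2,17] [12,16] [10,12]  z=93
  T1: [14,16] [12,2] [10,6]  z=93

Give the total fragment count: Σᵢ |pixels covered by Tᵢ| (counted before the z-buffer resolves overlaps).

T0:
  2·area = 42  (B↔C swapped to make it positive)
  edge (2, 17)→(10, 12): d=(8,-5) top-left  bias=+0
  edge (10, 12)→(12, 16): d=(2,4) right/bottom  bias=-1
  edge (12, 16)→(2, 17): d=(-10,1) right/bottom  bias=-1
    (4,6)@(9, 13): e=[3,6,33] → #
    (5,6)@(11, 13): e=[13,-2,31] → ·
    (3,7)@(7, 15): e=[9,18,15] → #
    (5,7)@(11, 15): e=[29,2,11] → #
    (6,7)@(13, 15): e=[39,-6,9] → ·
    (3,8)@(7, 17): e=[25,22,-5] → ·
    (4,8)@(9, 17): e=[35,14,-7] → ·
    (5,8)@(11, 17): e=[45,6,-9] → ·
  covered (4 px):
    · · · · · · · · ·
    · · · · · · · · ·
    · · · · · · · · ·
    · · · · · · · · ·
    · · · · · · · · ·
    · · · · · · · · ·
    · · · · # · · · ·
    · · · # # # · · ·
    · · · · · · · · ·
    · · · · · · · · ·
T1:
  2·area = 36  (B↔C swapped to make it positive)
  edge (14, 16)→(10, 6): d=(-4,-10) top-left  bias=+0
  edge (10, 6)→(12, 2): d=(2,-4) top-left  bias=+0
  edge (12, 2)→(14, 16): d=(2,14) right/bottom  bias=-1
    (5,2)@(11, 5): e=[14,2,20] → #
    (6,2)@(13, 5): e=[34,10,-8] → ·
    (5,3)@(11, 7): e=[6,6,24] → #
    (6,3)@(13, 7): e=[26,14,-4] → ·
    (5,4)@(11, 9): e=[-2,10,28] → ·
    (6,4)@(13, 9): e=[18,18,0] → ·  [on edge]
    (6,5)@(13, 11): e=[10,22,4] → #
    (7,5)@(15, 11): e=[30,30,-24] → ·
    (6,6)@(13, 13): e=[2,26,8] → #
    (7,6)@(15, 13): e=[22,34,-20] → ·
    (6,7)@(13, 15): e=[-6,30,12] → ·
  covered (4 px):
    · · · · · · · · ·
    · · · · · · · · ·
    · · · · · # · · ·
    · · · · · # · · ·
    · · · · · · · · ·
    · · · · · · # · ·
    · · · · · · # · ·
    · · · · · · · · ·
    · · · · · · · · ·
    · · · · · · · · ·

Answer: 8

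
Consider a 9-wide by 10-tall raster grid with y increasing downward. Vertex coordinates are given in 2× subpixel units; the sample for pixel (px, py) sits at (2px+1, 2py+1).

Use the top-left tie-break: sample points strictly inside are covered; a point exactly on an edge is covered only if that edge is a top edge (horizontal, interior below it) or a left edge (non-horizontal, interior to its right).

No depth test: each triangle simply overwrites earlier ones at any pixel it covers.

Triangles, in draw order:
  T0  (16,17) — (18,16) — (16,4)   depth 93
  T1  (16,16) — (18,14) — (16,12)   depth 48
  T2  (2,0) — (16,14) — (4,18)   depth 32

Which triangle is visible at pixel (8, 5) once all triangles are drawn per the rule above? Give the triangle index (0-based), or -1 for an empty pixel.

T0:
  2·area = 26  (B↔C swapped to make it positive)
  edge (16, 17)→(16, 4): d=(0,-13) top-left  bias=+0
  edge (16, 4)→(18, 16): d=(2,12) right/bottom  bias=-1
  edge (18, 16)→(16, 17): d=(-2,1) right/bottom  bias=-1
    (8,5)@(17, 11): e=[13,2,11] → █
    (8,6)@(17, 13): e=[13,6,7] → █
    (8,7)@(17, 15): e=[13,10,3] → █
    (8,8)@(17, 17): e=[13,14,-1] → ·
  covered (3 px):
    · · · · · · · · ·
    · · · · · · · · ·
    · · · · · · · · ·
    · · · · · · · · ·
    · · · · · · · · ·
    · · · · · · · · █
    · · · · · · · · █
    · · · · · · · · █
    · · · · · · · · ·
    · · · · · · · · ·
T1:
  2·area = 8  (B↔C swapped to make it positive)
  edge (16, 16)→(16, 12): d=(0,-4) top-left  bias=+0
  edge (16, 12)→(18, 14): d=(2,2) right/bottom  bias=-1
  edge (18, 14)→(16, 16): d=(-2,2) right/bottom  bias=-1
    (2,0)@(5, 1): e=[-44,0,52] → ·  [on edge]
    (3,1)@(7, 3): e=[-36,0,44] → ·  [on edge]
    (4,2)@(9, 5): e=[-28,0,36] → ·  [on edge]
    (5,3)@(11, 7): e=[-20,0,28] → ·  [on edge]
    (6,4)@(13, 9): e=[-12,0,20] → ·  [on edge]
    (7,5)@(15, 11): e=[-4,0,12] → ·  [on edge]
    (8,6)@(17, 13): e=[4,0,4] → ·  [on edge]
    (8,7)@(17, 15): e=[4,4,0] → ·  [on edge]
    (7,8)@(15, 17): e=[-4,12,0] → ·  [on edge]
    (6,9)@(13, 19): e=[-12,20,0] → ·  [on edge]
  covered (0 px):
    · · · · · · · · ·
    · · · · · · · · ·
    · · · · · · · · ·
    · · · · · · · · ·
    · · · · · · · · ·
    · · · · · · · · ·
    · · · · · · · · ·
    · · · · · · · · ·
    · · · · · · · · ·
    · · · · · · · · ·
T2:
  2·area = 224
  edge (2, 0)→(16, 14): d=(14,14) right/bottom  bias=-1
  edge (16, 14)→(4, 18): d=(-12,4) right/bottom  bias=-1
  edge (4, 18)→(2, 0): d=(-2,-18) top-left  bias=+0
    (1,0)@(3, 1): e=[0,208,16] → ·  [on edge]
    (1,1)@(3, 3): e=[28,184,12] → █
    (2,1)@(5, 3): e=[0,176,48] → ·  [on edge]
    (1,2)@(3, 5): e=[56,160,8] → █
    (2,2)@(5, 5): e=[28,152,44] → █
    (3,2)@(7, 5): e=[0,144,80] → ·  [on edge]
    (1,3)@(3, 7): e=[84,136,4] → █
    (3,3)@(7, 7): e=[28,120,76] → █
    (4,3)@(9, 7): e=[0,112,112] → ·  [on edge]
    (1,4)@(3, 9): e=[112,112,0] → █  [on edge]
    (4,4)@(9, 9): e=[28,88,108] → █
    (5,4)@(11, 9): e=[0,80,144] → ·  [on edge]
    (6,5)@(13, 11): e=[0,48,176] → ·  [on edge]
    (7,6)@(15, 13): e=[0,16,208] → ·  [on edge]
    (6,7)@(13, 15): e=[56,0,168] → ·  [on edge]
    (8,7)@(17, 15): e=[0,-16,240] → ·  [on edge]
    (3,8)@(7, 17): e=[168,0,56] → ·  [on edge]
    (0,9)@(1, 19): e=[280,0,-56] → ·  [on edge]
  covered (24 px):
    · · · · · · · · ·
    · █ · · · · · · ·
    · █ █ · · · · · ·
    · █ █ █ · · · · ·
    · █ █ █ █ · · · ·
    · · █ █ █ █ · · ·
    · · █ █ █ █ █ · ·
    · · █ █ █ █ · · ·
    · · █ · · · · · ·
    · · · · · · · · ·

Z-buffer (winner per pixel, '.' = empty):
  . . . . . . . . .
  . 2 . . . . . . .
  . 2 2 . . . . . .
  . 2 2 2 . . . . .
  . 2 2 2 2 . . . .
  . . 2 2 2 2 . . 0
  . . 2 2 2 2 2 . 0
  . . 2 2 2 2 . . 0
  . . 2 . . . . . .
  . . . . . . . . .

Final: 0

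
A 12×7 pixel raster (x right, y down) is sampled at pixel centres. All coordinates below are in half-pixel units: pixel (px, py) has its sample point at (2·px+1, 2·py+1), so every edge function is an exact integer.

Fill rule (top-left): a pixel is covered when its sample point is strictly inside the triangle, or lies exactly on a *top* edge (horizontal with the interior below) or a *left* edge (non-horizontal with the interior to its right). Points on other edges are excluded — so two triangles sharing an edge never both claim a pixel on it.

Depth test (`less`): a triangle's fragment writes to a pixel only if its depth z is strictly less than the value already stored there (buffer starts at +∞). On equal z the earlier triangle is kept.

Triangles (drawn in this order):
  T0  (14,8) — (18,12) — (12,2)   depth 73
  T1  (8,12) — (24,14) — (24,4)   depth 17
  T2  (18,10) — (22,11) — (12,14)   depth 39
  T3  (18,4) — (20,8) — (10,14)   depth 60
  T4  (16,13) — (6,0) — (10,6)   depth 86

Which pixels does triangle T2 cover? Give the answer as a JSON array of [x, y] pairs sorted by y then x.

T0:
  2·area = 16  (B↔C swapped to make it positive)
  edge (14, 8)→(12, 2): d=(-2,-6) top-left  bias=+0
  edge (12, 2)→(18, 12): d=(6,10) right/bottom  bias=-1
  edge (18, 12)→(14, 8): d=(-4,-4) top-left  bias=+0
    (3,0)@(7, 1): e=[-28,44,0] → ·  [on edge]
    (4,1)@(9, 3): e=[-20,36,0] → ·  [on edge]
    (5,2)@(11, 5): e=[-12,28,0] → ·  [on edge]
    (6,2)@(13, 5): e=[0,8,8] → █  [on edge]
    (7,2)@(15, 5): e=[12,-12,16] → ·
    (6,3)@(13, 7): e=[-4,20,0] → ·  [on edge]
    (7,3)@(15, 7): e=[8,0,8] → ·  [on edge]
    (7,4)@(15, 9): e=[4,12,0] → █  [on edge]
    (8,4)@(17, 9): e=[16,-8,8] → ·
    (7,5)@(15, 11): e=[0,24,-8] → ·  [on edge]
    (8,5)@(17, 11): e=[12,4,0] → █  [on edge]
    (9,5)@(19, 11): e=[24,-16,8] → ·
    (9,6)@(19, 13): e=[20,-4,0] → ·  [on edge]
  covered (3 px):
    · · · · · · · · · · · ·
    · · · · · · · · · · · ·
    · · · · · · █ · · · · ·
    · · · · · · · · · · · ·
    · · · · · · · █ · · · ·
    · · · · · · · · █ · · ·
    · · · · · · · · · · · ·
T1:
  2·area = 160  (B↔C swapped to make it positive)
  edge (8, 12)→(24, 4): d=(16,-8) top-left  bias=+0
  edge (24, 4)→(24, 14): d=(0,10) right/bottom  bias=-1
  edge (24, 14)→(8, 12): d=(-16,-2) top-left  bias=+0
    (11,2)@(23, 5): e=[8,10,142] → █
    (9,3)@(19, 7): e=[8,50,102] → █
    (10,3)@(21, 7): e=[24,30,106] → █
    (7,4)@(15, 9): e=[8,90,62] → █
    (8,4)@(17, 9): e=[24,70,66] → █
    (5,5)@(11, 11): e=[8,130,22] → █
    (6,5)@(13, 11): e=[24,110,26] → █
    (5,6)@(11, 13): e=[40,130,-10] → ·
    (6,6)@(13, 13): e=[56,110,-6] → ·
    (7,6)@(15, 13): e=[72,90,-2] → ·
    (8,6)@(17, 13): e=[88,70,2] → █
  covered (20 px):
    · · · · · · · · · · · ·
    · · · · · · · · · · · ·
    · · · · · · · · · · · █
    · · · · · · · · · █ █ █
    · · · · · · · █ █ █ █ █
    · · · · · █ █ █ █ █ █ █
    · · · · · · · · █ █ █ █
T2:
  2·area = 22
  edge (18, 10)→(22, 11): d=(4,1) right/bottom  bias=-1
  edge (22, 11)→(12, 14): d=(-10,3) right/bottom  bias=-1
  edge (12, 14)→(18, 10): d=(6,-4) top-left  bias=+0
    (8,5)@(17, 11): e=[5,15,2] → █
    (9,5)@(19, 11): e=[3,9,10] → █
    (10,5)@(21, 11): e=[1,3,18] → █
    (11,5)@(23, 11): e=[-1,-3,26] → ·
    (7,6)@(15, 13): e=[15,1,6] → █
    (8,6)@(17, 13): e=[13,-5,14] → ·
    (9,6)@(19, 13): e=[11,-11,22] → ·
    (10,6)@(21, 13): e=[9,-17,30] → ·
  covered (4 px):
    · · · · · · · · · · · ·
    · · · · · · · · · · · ·
    · · · · · · · · · · · ·
    · · · · · · · · · · · ·
    · · · · · · · · · · · ·
    · · · · · · · · █ █ █ ·
    · · · · · · · █ · · · ·
T3:
  2·area = 52
  edge (18, 4)→(20, 8): d=(2,4) right/bottom  bias=-1
  edge (20, 8)→(10, 14): d=(-10,6) right/bottom  bias=-1
  edge (10, 14)→(18, 4): d=(8,-10) top-left  bias=+0
    (8,3)@(17, 7): e=[10,28,14] → █
    (9,3)@(19, 7): e=[2,16,34] → █
    (10,3)@(21, 7): e=[-6,4,54] → ·
    (7,4)@(15, 9): e=[22,20,10] → █
    (9,4)@(19, 9): e=[6,-4,50] → ·
    (6,5)@(13, 11): e=[34,12,6] → █
    (7,5)@(15, 11): e=[26,0,26] → ·  [on edge]
    (8,5)@(17, 11): e=[18,-12,46] → ·
    (5,6)@(11, 13): e=[46,4,2] → █
    (6,6)@(13, 13): e=[38,-8,22] → ·
  covered (6 px):
    · · · · · · · · · · · ·
    · · · · · · · · · · · ·
    · · · · · · · · · · · ·
    · · · · · · · · █ █ · ·
    · · · · · · · █ █ · · ·
    · · · · · · █ · · · · ·
    · · · · · █ · · · · · ·
T4:
  2·area = 8  (B↔C swapped to make it positive)
  edge (16, 13)→(10, 6): d=(-6,-7) top-left  bias=+0
  edge (10, 6)→(6, 0): d=(-4,-6) top-left  bias=+0
  edge (6, 0)→(16, 13): d=(10,13) right/bottom  bias=-1
    (5,3)@(11, 7): e=[1,2,5] → █
    (6,3)@(13, 7): e=[15,14,-21] → ·
    (5,4)@(11, 9): e=[-11,-6,25] → ·
  covered (1 px):
    · · · · · · · · · · · ·
    · · · · · · · · · · · ·
    · · · · · · · · · · · ·
    · · · · · █ · · · · · ·
    · · · · · · · · · · · ·
    · · · · · · · · · · · ·
    · · · · · · · · · · · ·

Final: [[8,5],[9,5],[10,5],[7,6]]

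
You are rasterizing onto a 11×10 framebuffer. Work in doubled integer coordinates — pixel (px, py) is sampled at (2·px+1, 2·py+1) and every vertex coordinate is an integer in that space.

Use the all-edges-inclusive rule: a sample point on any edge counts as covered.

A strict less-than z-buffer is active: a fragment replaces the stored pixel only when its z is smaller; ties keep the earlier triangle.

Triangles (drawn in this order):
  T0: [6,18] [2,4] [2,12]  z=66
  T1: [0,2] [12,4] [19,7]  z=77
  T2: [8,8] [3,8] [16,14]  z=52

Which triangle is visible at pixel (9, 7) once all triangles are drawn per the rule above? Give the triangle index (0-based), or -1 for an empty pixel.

T0:
  2·area = 32  (B↔C swapped to make it positive)
  edge (6, 18)→(2, 12): d=(-4,-6) inclusive
  edge (2, 12)→(2, 4): d=(0,-8) inclusive
  edge (2, 4)→(6, 18): d=(4,14) inclusive
    (1,4)@(3, 9): e=[18,8,6] → X
    (2,4)@(5, 9): e=[30,24,-22] → .
    (1,5)@(3, 11): e=[10,8,14] → X
    (2,5)@(5, 11): e=[22,24,-14] → .
    (1,6)@(3, 13): e=[2,8,22] → X
    (2,6)@(5, 13): e=[14,24,-6] → .
    (1,7)@(3, 15): e=[-6,8,30] → .
    (2,7)@(5, 15): e=[6,24,2] → X
    (3,7)@(7, 15): e=[18,40,-26] → .
    (2,8)@(5, 17): e=[-2,24,10] → .
  covered (4 px):
    . . . . . . . . . . .
    . . . . . . . . . . .
    . . . . . . . . . . .
    . . . . . . . . . . .
    . X . . . . . . . . .
    . X . . . . . . . . .
    . X . . . . . . . . .
    . . X . . . . . . . .
    . . . . . . . . . . .
    . . . . . . . . . . .
T1:
  2·area = 22
  edge (0, 2)→(12, 4): d=(12,2) inclusive
  edge (12, 4)→(19, 7): d=(7,3) inclusive
  edge (19, 7)→(0, 2): d=(-19,-5) inclusive
    (2,0)@(5, 1): e=[-22,0,44] → .  [on edge]
    (2,1)@(5, 3): e=[2,14,6] → X
    (3,1)@(7, 3): e=[-2,8,16] → .
    (2,2)@(5, 5): e=[26,28,-32] → .
    (6,2)@(13, 5): e=[10,4,8] → X
    (7,2)@(15, 5): e=[6,-2,18] → .
    (6,3)@(13, 7): e=[34,18,-30] → .
    (9,3)@(19, 7): e=[22,0,0] → X  [on edge]
    (10,3)@(21, 7): e=[18,-6,10] → .
    (9,4)@(19, 9): e=[46,14,-38] → .
  covered (3 px):
    . . . . . . . . . . .
    . . X . . . . . . . .
    . . . . . . X . . . .
    . . . . . . . . . X .
    . . . . . . . . . . .
    . . . . . . . . . . .
    . . . . . . . . . . .
    . . . . . . . . . . .
    . . . . . . . . . . .
    . . . . . . . . . . .
T2:
  2·area = 30  (B↔C swapped to make it positive)
  edge (8, 8)→(16, 14): d=(8,6) inclusive
  edge (16, 14)→(3, 8): d=(-13,-6) inclusive
  edge (3, 8)→(8, 8): d=(5,0) inclusive
    (3,4)@(7, 9): e=[14,11,5] → X
    (4,4)@(9, 9): e=[2,23,5] → X
    (5,4)@(11, 9): e=[-10,35,5] → .
    (3,5)@(7, 11): e=[30,-15,15] → .
    (4,5)@(9, 11): e=[18,-3,15] → .
    (5,5)@(11, 11): e=[6,9,15] → X
    (6,5)@(13, 11): e=[-6,21,15] → .
    (5,6)@(11, 13): e=[22,-17,25] → .
  covered (3 px):
    . . . . . . . . . . .
    . . . . . . . . . . .
    . . . . . . . . . . .
    . . . . . . . . . . .
    . . . X X . . . . . .
    . . . . . X . . . . .
    . . . . . . . . . . .
    . . . . . . . . . . .
    . . . . . . . . . . .
    . . . . . . . . . . .

Z-buffer (winner per pixel, '.' = empty):
  . . . . . . . . . . .
  . . 1 . . . . . . . .
  . . . . . . 1 . . . .
  . . . . . . . . . 1 .
  . 0 . 2 2 . . . . . .
  . 0 . . . 2 . . . . .
  . 0 . . . . . . . . .
  . . 0 . . . . . . . .
  . . . . . . . . . . .
  . . . . . . . . . . .

Answer: -1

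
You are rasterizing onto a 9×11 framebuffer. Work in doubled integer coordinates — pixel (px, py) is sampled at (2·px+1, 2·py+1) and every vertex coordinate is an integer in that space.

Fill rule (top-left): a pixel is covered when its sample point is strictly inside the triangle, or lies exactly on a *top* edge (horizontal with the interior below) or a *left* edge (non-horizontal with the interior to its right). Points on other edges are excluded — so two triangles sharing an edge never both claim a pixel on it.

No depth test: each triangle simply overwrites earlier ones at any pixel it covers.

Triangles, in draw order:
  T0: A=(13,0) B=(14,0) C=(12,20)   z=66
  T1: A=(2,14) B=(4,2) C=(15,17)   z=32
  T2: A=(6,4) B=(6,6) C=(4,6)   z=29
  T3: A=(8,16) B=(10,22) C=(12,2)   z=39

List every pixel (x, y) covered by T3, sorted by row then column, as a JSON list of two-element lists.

T0:
  2·area = 20
  edge (13, 0)→(14, 0): d=(1,0) top-left  bias=+0
  edge (14, 0)→(12, 20): d=(-2,20) right/bottom  bias=-1
  edge (12, 20)→(13, 0): d=(1,-20) top-left  bias=+0
    (6,0)@(13, 1): e=[1,18,1] → █
    (7,0)@(15, 1): e=[1,-22,41] → ·
    (6,1)@(13, 3): e=[3,14,3] → █
    (7,1)@(15, 3): e=[3,-26,43] → ·
    (6,2)@(13, 5): e=[5,10,5] → █
    (7,2)@(15, 5): e=[5,-30,45] → ·
    (6,3)@(13, 7): e=[7,6,7] → █
    (7,3)@(15, 7): e=[7,-34,47] → ·
    (6,4)@(13, 9): e=[9,2,9] → █
    (7,4)@(15, 9): e=[9,-38,49] → ·
    (6,5)@(13, 11): e=[11,-2,11] → ·
  covered (5 px):
    · · · · · · █ · ·
    · · · · · · █ · ·
    · · · · · · █ · ·
    · · · · · · █ · ·
    · · · · · · █ · ·
    · · · · · · · · ·
    · · · · · · · · ·
    · · · · · · · · ·
    · · · · · · · · ·
    · · · · · · · · ·
    · · · · · · · · ·
T1:
  2·area = 162
  edge (2, 14)→(4, 2): d=(2,-12) top-left  bias=+0
  edge (4, 2)→(15, 17): d=(11,15) right/bottom  bias=-1
  edge (15, 17)→(2, 14): d=(-13,-3) top-left  bias=+0
    (2,2)@(5, 5): e=[18,18,126] → █
    (3,2)@(7, 5): e=[42,-12,132] → ·
    (2,3)@(5, 7): e=[22,40,100] → █
    (3,3)@(7, 7): e=[46,10,106] → █
    (4,3)@(9, 7): e=[70,-20,112] → ·
    (1,4)@(3, 9): e=[2,92,68] → █
    (4,4)@(9, 9): e=[74,2,86] → █
    (5,4)@(11, 9): e=[98,-28,92] → ·
    (1,5)@(3, 11): e=[6,114,42] → █
    (5,5)@(11, 11): e=[102,-6,66] → ·
    (1,6)@(3, 13): e=[10,136,16] → █
    (5,6)@(11, 13): e=[106,16,40] → █
    (7,8)@(15, 17): e=[162,0,0] → ·  [on edge]
  covered (20 px):
    · · · · · · · · ·
    · · · · · · · · ·
    · · █ · · · · · ·
    · · █ █ · · · · ·
    · █ █ █ █ · · · ·
    · █ █ █ █ · · · ·
    · █ █ █ █ █ · · ·
    · · · █ █ █ █ · ·
    · · · · · · · · ·
    · · · · · · · · ·
    · · · · · · · · ·
T2:
  2·area = 4
  edge (6, 4)→(6, 6): d=(0,2) right/bottom  bias=-1
  edge (6, 6)→(4, 6): d=(-2,0) right/bottom  bias=-1
  edge (4, 6)→(6, 4): d=(2,-2) top-left  bias=+0
    (4,0)@(9, 1): e=[-6,10,0] → ·  [on edge]
    (3,1)@(7, 3): e=[-2,6,0] → ·  [on edge]
    (2,2)@(5, 5): e=[2,2,0] → █  [on edge]
    (3,2)@(7, 5): e=[-2,2,4] → ·
    (1,3)@(3, 7): e=[6,-2,0] → ·  [on edge]
    (2,3)@(5, 7): e=[2,-2,4] → ·
    (0,4)@(1, 9): e=[10,-6,0] → ·  [on edge]
  covered (1 px):
    · · · · · · · · ·
    · · · · · · · · ·
    · · █ · · · · · ·
    · · · · · · · · ·
    · · · · · · · · ·
    · · · · · · · · ·
    · · · · · · · · ·
    · · · · · · · · ·
    · · · · · · · · ·
    · · · · · · · · ·
    · · · · · · · · ·
T3:
  2·area = 52  (B↔C swapped to make it positive)
  edge (8, 16)→(12, 2): d=(4,-14) top-left  bias=+0
  edge (12, 2)→(10, 22): d=(-2,20) right/bottom  bias=-1
  edge (10, 22)→(8, 16): d=(-2,-6) top-left  bias=+0
    (1,0)@(3, 1): e=[-130,182,0] → ·  [on edge]
    (2,3)@(5, 7): e=[-78,130,0] → ·  [on edge]
    (5,3)@(11, 7): e=[6,10,36] → █
    (6,3)@(13, 7): e=[34,-30,48] → ·
    (5,4)@(11, 9): e=[14,6,32] → █
    (6,4)@(13, 9): e=[42,-34,44] → ·
    (5,5)@(11, 11): e=[22,2,28] → █
    (6,5)@(13, 11): e=[50,-38,40] → ·
    (3,6)@(7, 13): e=[-26,78,0] → ·  [on edge]
    (4,6)@(9, 13): e=[2,38,12] → █
    (5,6)@(11, 13): e=[30,-2,24] → ·
    (4,7)@(9, 15): e=[10,34,8] → █
    (4,9)@(9, 19): e=[26,26,0] → █  [on edge]
  covered (7 px):
    · · · · · · · · ·
    · · · · · · · · ·
    · · · · · · · · ·
    · · · · · █ · · ·
    · · · · · █ · · ·
    · · · · · █ · · ·
    · · · · █ · · · ·
    · · · · █ · · · ·
    · · · · █ · · · ·
    · · · · █ · · · ·
    · · · · · · · · ·

Final: [[5,3],[5,4],[5,5],[4,6],[4,7],[4,8],[4,9]]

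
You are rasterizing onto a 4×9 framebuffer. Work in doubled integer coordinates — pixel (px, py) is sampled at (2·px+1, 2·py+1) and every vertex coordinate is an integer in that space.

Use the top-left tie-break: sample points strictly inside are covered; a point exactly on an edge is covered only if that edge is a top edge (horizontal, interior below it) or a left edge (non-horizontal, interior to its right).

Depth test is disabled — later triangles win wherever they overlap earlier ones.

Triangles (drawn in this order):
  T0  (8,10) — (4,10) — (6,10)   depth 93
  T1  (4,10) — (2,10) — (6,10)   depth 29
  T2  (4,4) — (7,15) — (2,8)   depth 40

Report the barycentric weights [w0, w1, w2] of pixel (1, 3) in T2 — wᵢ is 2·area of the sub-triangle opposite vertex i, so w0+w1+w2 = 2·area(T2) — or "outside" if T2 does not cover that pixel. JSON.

T0:
  degenerate (2·area = 0) — covers nothing
T1:
  degenerate (2·area = 0) — covers nothing
T2:
  2·area = 34
  edge (4, 4)→(7, 15): d=(3,11) right/bottom  bias=-1
  edge (7, 15)→(2, 8): d=(-5,-7) top-left  bias=+0
  edge (2, 8)→(4, 4): d=(2,-4) top-left  bias=+0
    (1,3)@(3, 7): e=[20,12,2] → #
    (2,3)@(5, 7): e=[-2,26,10] → ·
    (1,4)@(3, 9): e=[26,2,6] → #
    (2,4)@(5, 9): e=[4,16,14] → #
    (3,4)@(7, 9): e=[-18,30,22] → ·
    (1,5)@(3, 11): e=[32,-8,10] → ·
    (2,5)@(5, 11): e=[10,6,18] → #
    (3,5)@(7, 11): e=[-12,20,26] → ·
    (2,6)@(5, 13): e=[16,-4,22] → ·
    (3,7)@(7, 15): e=[0,0,34] → ·  [on edge]
  covered (4 px):
    · · · ·
    · · · ·
    · · · ·
    · # · ·
    · # # ·
    · · # ·
    · · · ·
    · · · ·
    · · · ·

Result: [12,2,20]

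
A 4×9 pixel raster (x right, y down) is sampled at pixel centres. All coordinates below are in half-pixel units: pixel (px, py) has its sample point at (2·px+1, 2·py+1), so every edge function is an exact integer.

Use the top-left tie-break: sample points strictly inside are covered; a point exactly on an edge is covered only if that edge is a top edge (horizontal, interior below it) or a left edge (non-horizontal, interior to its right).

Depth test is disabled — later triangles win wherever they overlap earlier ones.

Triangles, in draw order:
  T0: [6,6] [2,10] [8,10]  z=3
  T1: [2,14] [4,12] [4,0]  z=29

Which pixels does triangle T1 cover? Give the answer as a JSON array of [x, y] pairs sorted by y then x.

T0:
  2·area = 24  (B↔C swapped to make it positive)
  edge (6, 6)→(8, 10): d=(2,4) right/bottom  bias=-1
  edge (8, 10)→(2, 10): d=(-6,0) right/bottom  bias=-1
  edge (2, 10)→(6, 6): d=(4,-4) top-left  bias=+0
    (3,2)@(7, 5): e=[-6,30,0] → .  [on edge]
    (2,3)@(5, 7): e=[6,18,0] → X  [on edge]
    (3,3)@(7, 7): e=[-2,18,8] → .
    (1,4)@(3, 9): e=[18,6,0] → X  [on edge]
    (3,4)@(7, 9): e=[2,6,16] → X
    (0,5)@(1, 11): e=[30,-6,0] → .  [on edge]
    (1,5)@(3, 11): e=[22,-6,8] → .
    (2,5)@(5, 11): e=[14,-6,16] → .
    (3,5)@(7, 11): e=[6,-6,24] → .
  covered (4 px):
    . . . .
    . . . .
    . . . .
    . . X .
    . X X X
    . . . .
    . . . .
    . . . .
    . . . .
T1:
  2·area = 24  (B↔C swapped to make it positive)
  edge (2, 14)→(4, 0): d=(2,-14) top-left  bias=+0
  edge (4, 0)→(4, 12): d=(0,12) right/bottom  bias=-1
  edge (4, 12)→(2, 14): d=(-2,2) right/bottom  bias=-1
    (1,3)@(3, 7): e=[0,12,12] → X  [on edge]
    (2,3)@(5, 7): e=[28,-12,8] → .
    (1,4)@(3, 9): e=[4,12,8] → X
    (2,4)@(5, 9): e=[32,-12,4] → .
    (3,4)@(7, 9): e=[60,-36,0] → .  [on edge]
    (1,5)@(3, 11): e=[8,12,4] → X
    (2,5)@(5, 11): e=[36,-12,0] → .  [on edge]
    (1,6)@(3, 13): e=[12,12,0] → .  [on edge]
    (0,7)@(1, 15): e=[-12,36,0] → .  [on edge]
  covered (3 px):
    . . . .
    . . . .
    . . . .
    . X . .
    . X . .
    . X . .
    . . . .
    . . . .
    . . . .

Answer: [[1,3],[1,4],[1,5]]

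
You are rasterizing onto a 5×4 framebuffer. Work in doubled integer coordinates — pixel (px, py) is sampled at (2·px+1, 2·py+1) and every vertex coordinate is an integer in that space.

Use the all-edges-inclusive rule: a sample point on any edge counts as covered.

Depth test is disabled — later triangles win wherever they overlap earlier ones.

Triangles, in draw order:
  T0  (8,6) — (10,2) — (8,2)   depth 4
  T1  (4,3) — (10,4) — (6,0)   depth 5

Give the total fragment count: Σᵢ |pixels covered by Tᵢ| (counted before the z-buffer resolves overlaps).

T0:
  2·area = 8  (B↔C swapped to make it positive)
  edge (8, 6)→(8, 2): d=(0,-4) inclusive
  edge (8, 2)→(10, 2): d=(2,0) inclusive
  edge (10, 2)→(8, 6): d=(-2,4) inclusive
    (4,1)@(9, 3): e=[4,2,2] → X
    (4,2)@(9, 5): e=[4,6,-2] → .
  covered (1 px):
    . . . . .
    . . . . X
    . . . . .
    . . . . .
T1:
  2·area = 20  (B↔C swapped to make it positive)
  edge (4, 3)→(6, 0): d=(2,-3) inclusive
  edge (6, 0)→(10, 4): d=(4,4) inclusive
  edge (10, 4)→(4, 3): d=(-6,-1) inclusive
    (3,0)@(7, 1): e=[5,0,15] → X  [on edge]
    (4,0)@(9, 1): e=[11,-8,17] → .
    (2,1)@(5, 3): e=[3,16,1] → X
    (4,1)@(9, 3): e=[15,0,5] → X  [on edge]
    (2,2)@(5, 5): e=[7,24,-11] → .
    (3,2)@(7, 5): e=[13,16,-9] → .
    (4,2)@(9, 5): e=[19,8,-7] → .
  covered (4 px):
    . . . X .
    . . X X X
    . . . . .
    . . . . .

Final: 5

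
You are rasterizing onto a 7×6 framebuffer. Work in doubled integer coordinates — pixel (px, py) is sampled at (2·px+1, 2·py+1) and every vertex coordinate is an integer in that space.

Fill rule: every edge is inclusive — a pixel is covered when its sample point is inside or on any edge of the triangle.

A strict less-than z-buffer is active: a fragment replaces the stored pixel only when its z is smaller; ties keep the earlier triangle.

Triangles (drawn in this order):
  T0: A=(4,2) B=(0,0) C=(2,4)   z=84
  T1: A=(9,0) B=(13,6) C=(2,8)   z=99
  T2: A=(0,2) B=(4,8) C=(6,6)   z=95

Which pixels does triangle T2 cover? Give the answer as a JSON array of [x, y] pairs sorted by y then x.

T0:
  2·area = 12  (B↔C swapped to make it positive)
  edge (4, 2)→(2, 4): d=(-2,2) inclusive
  edge (2, 4)→(0, 0): d=(-2,-4) inclusive
  edge (0, 0)→(4, 2): d=(4,2) inclusive
    (0,0)@(1, 1): e=[8,2,2] → X
    (1,0)@(3, 1): e=[4,10,-2] → .
    (2,0)@(5, 1): e=[0,18,-6] → .  [on edge]
    (0,1)@(1, 3): e=[4,-2,10] → .
    (1,1)@(3, 3): e=[0,6,6] → X  [on edge]
    (2,1)@(5, 3): e=[-4,14,2] → .
    (0,2)@(1, 5): e=[0,-6,18] → .  [on edge]
    (1,2)@(3, 5): e=[-4,2,14] → .
  covered (2 px):
    X . . . . . .
    . X . . . . .
    . . . . . . .
    . . . . . . .
    . . . . . . .
    . . . . . . .
T1:
  2·area = 74
  edge (9, 0)→(13, 6): d=(4,6) inclusive
  edge (13, 6)→(2, 8): d=(-11,2) inclusive
  edge (2, 8)→(9, 0): d=(7,-8) inclusive
    (4,0)@(9, 1): e=[4,63,7] → X
    (5,0)@(11, 1): e=[-8,59,23] → .
    (3,1)@(7, 3): e=[24,45,5] → X
    (5,1)@(11, 3): e=[0,37,37] → X  [on edge]
    (6,1)@(13, 3): e=[-12,33,53] → .
    (2,2)@(5, 5): e=[44,27,3] → X
    (6,2)@(13, 5): e=[-4,11,67] → .
    (1,3)@(3, 7): e=[64,9,1] → X
    (4,3)@(9, 7): e=[28,-3,49] → .
    (5,3)@(11, 7): e=[16,-7,65] → .
    (1,4)@(3, 9): e=[72,-13,15] → .
    (2,4)@(5, 9): e=[60,-17,31] → .
  covered (11 px):
    . . . . X . .
    . . . X X X .
    . . X X X X .
    . X X X . . .
    . . . . . . .
    . . . . . . .
T2:
  2·area = 20  (B↔C swapped to make it positive)
  edge (0, 2)→(6, 6): d=(6,4) inclusive
  edge (6, 6)→(4, 8): d=(-2,2) inclusive
  edge (4, 8)→(0, 2): d=(-4,-6) inclusive
    (5,0)@(11, 1): e=[-50,0,70] → .  [on edge]
    (0,1)@(1, 3): e=[2,16,2] → X
    (1,1)@(3, 3): e=[-6,12,14] → .
    (4,1)@(9, 3): e=[-30,0,50] → .  [on edge]
    (0,2)@(1, 5): e=[14,12,-6] → .
    (1,2)@(3, 5): e=[6,8,6] → X
    (2,2)@(5, 5): e=[-2,4,18] → .
    (3,2)@(7, 5): e=[-10,0,30] → .  [on edge]
    (1,3)@(3, 7): e=[18,4,-2] → .
    (2,3)@(5, 7): e=[10,0,10] → X  [on edge]
    (3,3)@(7, 7): e=[2,-4,22] → .
    (1,4)@(3, 9): e=[30,0,-10] → .  [on edge]
    (0,5)@(1, 11): e=[50,0,-30] → .  [on edge]
  covered (3 px):
    . . . . . . .
    X . . . . . .
    . X . . . . .
    . . X . . . .
    . . . . . . .
    . . . . . . .

Result: [[0,1],[1,2],[2,3]]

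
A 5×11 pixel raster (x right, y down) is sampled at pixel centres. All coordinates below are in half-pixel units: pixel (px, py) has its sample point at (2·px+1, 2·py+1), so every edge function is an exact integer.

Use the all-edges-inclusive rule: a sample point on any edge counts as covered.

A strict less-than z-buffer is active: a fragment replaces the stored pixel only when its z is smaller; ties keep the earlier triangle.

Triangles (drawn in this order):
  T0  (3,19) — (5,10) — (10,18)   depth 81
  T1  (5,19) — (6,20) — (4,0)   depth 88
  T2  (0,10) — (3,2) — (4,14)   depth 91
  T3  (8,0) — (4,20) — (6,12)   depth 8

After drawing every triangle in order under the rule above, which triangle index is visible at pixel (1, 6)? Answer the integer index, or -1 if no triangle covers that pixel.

T0:
  2·area = 61
  edge (3, 19)→(5, 10): d=(2,-9) inclusive
  edge (5, 10)→(10, 18): d=(5,8) inclusive
  edge (10, 18)→(3, 19): d=(-7,1) inclusive
    (3,0)@(7, 1): e=[0,-61,122] → ·  [on edge]
    (2,5)@(5, 11): e=[2,5,54] → #
    (3,5)@(7, 11): e=[20,-11,52] → ·
    (2,6)@(5, 13): e=[6,15,40] → #
    (3,6)@(7, 13): e=[24,-1,38] → ·
    (2,7)@(5, 15): e=[10,25,26] → #
    (3,7)@(7, 15): e=[28,9,24] → #
    (4,7)@(9, 15): e=[46,-7,22] → ·
    (2,8)@(5, 17): e=[14,35,12] → #
    (4,8)@(9, 17): e=[50,3,8] → #
    (1,9)@(3, 19): e=[0,61,0] → #  [on edge]
    (2,9)@(5, 19): e=[18,45,-2] → ·
  covered (8 px):
    · · · · ·
    · · · · ·
    · · · · ·
    · · · · ·
    · · · · ·
    · · # · ·
    · · # · ·
    · · # # ·
    · · # # #
    · # · · ·
    · · · · ·
T1:
  2·area = 18  (B↔C swapped to make it positive)
  edge (5, 19)→(4, 0): d=(-1,-19) inclusive
  edge (4, 0)→(6, 20): d=(2,20) inclusive
  edge (6, 20)→(5, 19): d=(-1,-1) inclusive
    (2,5)@(5, 11): e=[8,2,8] → #
    (3,5)@(7, 11): e=[46,-38,10] → ·
    (2,6)@(5, 13): e=[6,6,6] → #
    (3,6)@(7, 13): e=[44,-34,8] → ·
    (0,7)@(1, 15): e=[-72,90,0] → ·  [on edge]
    (2,7)@(5, 15): e=[4,10,4] → #
    (3,7)@(7, 15): e=[42,-30,6] → ·
    (1,8)@(3, 17): e=[-36,54,0] → ·  [on edge]
    (2,8)@(5, 17): e=[2,14,2] → #
    (3,8)@(7, 17): e=[40,-26,4] → ·
    (2,9)@(5, 19): e=[0,18,0] → #  [on edge]
    (3,9)@(7, 19): e=[38,-22,2] → ·
    (3,10)@(7, 21): e=[36,-18,0] → ·  [on edge]
  covered (5 px):
    · · · · ·
    · · · · ·
    · · · · ·
    · · · · ·
    · · · · ·
    · · # · ·
    · · # · ·
    · · # · ·
    · · # · ·
    · · # · ·
    · · · · ·
T2:
  2·area = 44
  edge (0, 10)→(3, 2): d=(3,-8) inclusive
  edge (3, 2)→(4, 14): d=(1,12) inclusive
  edge (4, 14)→(0, 10): d=(-4,-4) inclusive
    (1,1)@(3, 3): e=[3,1,40] → #
    (2,1)@(5, 3): e=[19,-23,48] → ·
    (1,2)@(3, 5): e=[9,3,32] → #
    (2,2)@(5, 5): e=[25,-21,40] → ·
    (1,3)@(3, 7): e=[15,5,24] → #
    (2,3)@(5, 7): e=[31,-19,32] → ·
    (0,4)@(1, 9): e=[5,31,8] → #
    (2,4)@(5, 9): e=[37,-17,24] → ·
    (0,5)@(1, 11): e=[11,33,0] → #  [on edge]
    (2,5)@(5, 11): e=[43,-15,16] → ·
    (0,6)@(1, 13): e=[17,35,-8] → ·
    (1,6)@(3, 13): e=[33,11,0] → #  [on edge]
    (2,7)@(5, 15): e=[55,-11,0] → ·  [on edge]
    (3,8)@(7, 17): e=[77,-33,0] → ·  [on edge]
    (4,9)@(9, 19): e=[99,-55,0] → ·  [on edge]
  covered (8 px):
    · · · · ·
    · # · · ·
    · # · · ·
    · # · · ·
    # # · · ·
    # # · · ·
    · # · · ·
    · · · · ·
    · · · · ·
    · · · · ·
    · · · · ·
T3:
  2·area = 8  (B↔C swapped to make it positive)
  edge (8, 0)→(6, 12): d=(-2,12) inclusive
  edge (6, 12)→(4, 20): d=(-2,8) inclusive
  edge (4, 20)→(8, 0): d=(4,-20) inclusive
    (3,2)@(7, 5): e=[2,6,0] → #  [on edge]
    (4,2)@(9, 5): e=[-22,-10,40] → ·
    (3,3)@(7, 7): e=[-2,2,8] → ·
    (2,7)@(5, 15): e=[6,2,0] → #  [on edge]
    (3,7)@(7, 15): e=[-18,-14,40] → ·
    (2,8)@(5, 17): e=[2,-2,8] → ·
  covered (2 px):
    · · · · ·
    · · · · ·
    · · · # ·
    · · · · ·
    · · · · ·
    · · · · ·
    · · · · ·
    · · # · ·
    · · · · ·
    · · · · ·
    · · · · ·

Z-buffer (winner per pixel, '.' = empty):
  . . . . .
  . 2 . . .
  . 2 . 3 .
  . 2 . . .
  2 2 . . .
  2 2 0 . .
  . 2 0 . .
  . . 3 0 .
  . . 0 0 0
  . 0 1 . .
  . . . . .

Answer: 2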